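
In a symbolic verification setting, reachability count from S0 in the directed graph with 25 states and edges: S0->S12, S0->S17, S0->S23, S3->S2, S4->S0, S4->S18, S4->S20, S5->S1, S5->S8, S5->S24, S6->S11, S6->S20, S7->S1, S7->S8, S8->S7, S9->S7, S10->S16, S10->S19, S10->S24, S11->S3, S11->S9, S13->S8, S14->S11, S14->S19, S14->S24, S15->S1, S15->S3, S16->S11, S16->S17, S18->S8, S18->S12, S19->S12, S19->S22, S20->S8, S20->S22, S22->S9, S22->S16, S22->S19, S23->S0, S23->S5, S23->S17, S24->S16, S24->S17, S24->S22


BFS from S0:
  layer 0: {S0}
  layer 1: {S12, S17, S23}
  layer 2: {S5}
  layer 3: {S1, S8, S24}
  layer 4: {S7, S16, S22}
  layer 5: {S9, S11, S19}
  layer 6: {S3}
  layer 7: {S2}
Reachable set: {S0, S1, S2, S3, S5, S7, S8, S9, S11, S12, S16, S17, S19, S22, S23, S24}
Count = 16

16


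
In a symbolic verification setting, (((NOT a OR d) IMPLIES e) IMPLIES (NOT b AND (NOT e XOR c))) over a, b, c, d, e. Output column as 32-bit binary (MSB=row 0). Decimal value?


Formula: (((NOT a OR d) IMPLIES e) IMPLIES (NOT b AND (NOT e XOR c))) over a, b, c, d, e (32 rows)
Evaluate each row (bits = a,b,c,d,e, MSB first):
  row 0 [00000]: (((NOT 0 OR 0) IMPLIES 0) IMPLIES (NOT 0 AND (NOT 0 XOR 0))) -> 1
  row 1 [00001]: (((NOT 0 OR 0) IMPLIES 1) IMPLIES (NOT 0 AND (NOT 1 XOR 0))) -> 0
  row 2 [00010]: (((NOT 0 OR 1) IMPLIES 0) IMPLIES (NOT 0 AND (NOT 0 XOR 0))) -> 1
  row 3 [00011]: (((NOT 0 OR 1) IMPLIES 1) IMPLIES (NOT 0 AND (NOT 1 XOR 0))) -> 0
  row 4 [00100]: (((NOT 0 OR 0) IMPLIES 0) IMPLIES (NOT 0 AND (NOT 0 XOR 1))) -> 1
  row 5 [00101]: (((NOT 0 OR 0) IMPLIES 1) IMPLIES (NOT 0 AND (NOT 1 XOR 1))) -> 1
  row 6 [00110]: (((NOT 0 OR 1) IMPLIES 0) IMPLIES (NOT 0 AND (NOT 0 XOR 1))) -> 1
  row 7 [00111]: (((NOT 0 OR 1) IMPLIES 1) IMPLIES (NOT 0 AND (NOT 1 XOR 1))) -> 1
  row 8 [01000]: (((NOT 0 OR 0) IMPLIES 0) IMPLIES (NOT 1 AND (NOT 0 XOR 0))) -> 1
  row 9 [01001]: (((NOT 0 OR 0) IMPLIES 1) IMPLIES (NOT 1 AND (NOT 1 XOR 0))) -> 0
  row 10 [01010]: (((NOT 0 OR 1) IMPLIES 0) IMPLIES (NOT 1 AND (NOT 0 XOR 0))) -> 1
  row 11 [01011]: (((NOT 0 OR 1) IMPLIES 1) IMPLIES (NOT 1 AND (NOT 1 XOR 0))) -> 0
  row 12 [01100]: (((NOT 0 OR 0) IMPLIES 0) IMPLIES (NOT 1 AND (NOT 0 XOR 1))) -> 1
  row 13 [01101]: (((NOT 0 OR 0) IMPLIES 1) IMPLIES (NOT 1 AND (NOT 1 XOR 1))) -> 0
  row 14 [01110]: (((NOT 0 OR 1) IMPLIES 0) IMPLIES (NOT 1 AND (NOT 0 XOR 1))) -> 1
  row 15 [01111]: (((NOT 0 OR 1) IMPLIES 1) IMPLIES (NOT 1 AND (NOT 1 XOR 1))) -> 0
  row 16 [10000]: (((NOT 1 OR 0) IMPLIES 0) IMPLIES (NOT 0 AND (NOT 0 XOR 0))) -> 1
  row 17 [10001]: (((NOT 1 OR 0) IMPLIES 1) IMPLIES (NOT 0 AND (NOT 1 XOR 0))) -> 0
  row 18 [10010]: (((NOT 1 OR 1) IMPLIES 0) IMPLIES (NOT 0 AND (NOT 0 XOR 0))) -> 1
  row 19 [10011]: (((NOT 1 OR 1) IMPLIES 1) IMPLIES (NOT 0 AND (NOT 1 XOR 0))) -> 0
  row 20 [10100]: (((NOT 1 OR 0) IMPLIES 0) IMPLIES (NOT 0 AND (NOT 0 XOR 1))) -> 0
  row 21 [10101]: (((NOT 1 OR 0) IMPLIES 1) IMPLIES (NOT 0 AND (NOT 1 XOR 1))) -> 1
  row 22 [10110]: (((NOT 1 OR 1) IMPLIES 0) IMPLIES (NOT 0 AND (NOT 0 XOR 1))) -> 1
  row 23 [10111]: (((NOT 1 OR 1) IMPLIES 1) IMPLIES (NOT 0 AND (NOT 1 XOR 1))) -> 1
  row 24 [11000]: (((NOT 1 OR 0) IMPLIES 0) IMPLIES (NOT 1 AND (NOT 0 XOR 0))) -> 0
  row 25 [11001]: (((NOT 1 OR 0) IMPLIES 1) IMPLIES (NOT 1 AND (NOT 1 XOR 0))) -> 0
  row 26 [11010]: (((NOT 1 OR 1) IMPLIES 0) IMPLIES (NOT 1 AND (NOT 0 XOR 0))) -> 1
  row 27 [11011]: (((NOT 1 OR 1) IMPLIES 1) IMPLIES (NOT 1 AND (NOT 1 XOR 0))) -> 0
  row 28 [11100]: (((NOT 1 OR 0) IMPLIES 0) IMPLIES (NOT 1 AND (NOT 0 XOR 1))) -> 0
  row 29 [11101]: (((NOT 1 OR 0) IMPLIES 1) IMPLIES (NOT 1 AND (NOT 1 XOR 1))) -> 0
  row 30 [11110]: (((NOT 1 OR 1) IMPLIES 0) IMPLIES (NOT 1 AND (NOT 0 XOR 1))) -> 1
  row 31 [11111]: (((NOT 1 OR 1) IMPLIES 1) IMPLIES (NOT 1 AND (NOT 1 XOR 1))) -> 0
Full result column, 4 rows per line (a,b,c fixed per line; d,e runs 00..11 left to right):
  rows 0-3 [a,b,c=000]: 1010  = hex A
  rows 4-7 [a,b,c=001]: 1111  = hex F
  rows 8-11 [a,b,c=010]: 1010  = hex A
  rows 12-15 [a,b,c=011]: 1010  = hex A
  rows 16-19 [a,b,c=100]: 1010  = hex A
  rows 20-23 [a,b,c=101]: 0111  = hex 7
  rows 24-27 [a,b,c=110]: 0010  = hex 2
  rows 28-31 [a,b,c=111]: 0010  = hex 2
Output column (row 0 .. row 31) = 10101111101010101010011100100010
Output column grouped in 4s = 1010 1111 1010 1010 1010 0111 0010 0010 = 0xAFAAA722
Convert to decimal digit by digit (value = value*16 + digit):
  A -> 10
  10*16 + 15 (F) = 175
  175*16 + 10 (A) = 2810
  2810*16 + 10 (A) = 44970
  44970*16 + 10 (A) = 719530
  719530*16 + 7 = 11512487
  11512487*16 + 2 = 184199794
  184199794*16 + 2 = 2947196706
Decimal = 2947196706

2947196706


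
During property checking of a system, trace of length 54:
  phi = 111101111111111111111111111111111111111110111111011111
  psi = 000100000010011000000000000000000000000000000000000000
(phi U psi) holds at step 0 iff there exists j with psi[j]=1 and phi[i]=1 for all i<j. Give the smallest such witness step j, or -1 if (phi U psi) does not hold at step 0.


(phi U psi) at 0: need smallest j with psi[j]=1 and phi[i]=1 for all i in [0,j).
Scan from step 0:
  step 0: phi=1, psi=0 -> continue
  step 1: phi=1, psi=0 -> continue
  step 2: phi=1, psi=0 -> continue
  step 3: psi=1 and phi held for [0,3) -> witness found
Witness step = 3

3


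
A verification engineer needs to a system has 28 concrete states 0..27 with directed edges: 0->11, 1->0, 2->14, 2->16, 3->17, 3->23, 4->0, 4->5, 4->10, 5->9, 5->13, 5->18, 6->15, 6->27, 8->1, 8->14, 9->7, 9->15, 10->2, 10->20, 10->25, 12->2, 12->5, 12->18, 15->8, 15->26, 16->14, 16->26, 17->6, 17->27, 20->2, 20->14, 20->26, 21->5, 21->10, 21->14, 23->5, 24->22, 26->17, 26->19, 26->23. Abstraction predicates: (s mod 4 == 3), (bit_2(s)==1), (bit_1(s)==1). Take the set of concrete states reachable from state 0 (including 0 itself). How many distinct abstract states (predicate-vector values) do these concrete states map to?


BFS from 0:
Concrete reachable: {0, 11}
Abstract via predicates (s mod 4 == 3), (bit_2(s)==1), (bit_1(s)==1):
  (0,0,0) <- {0}
  (1,0,1) <- {11}
Distinct abstract states = 2

2


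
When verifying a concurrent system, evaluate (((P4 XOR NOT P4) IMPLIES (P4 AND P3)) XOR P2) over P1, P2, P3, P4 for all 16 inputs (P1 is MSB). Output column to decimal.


Formula: (((P4 XOR NOT P4) IMPLIES (P4 AND P3)) XOR P2) over P1, P2, P3, P4 (16 rows)
Evaluate each row (bits = P1,P2,P3,P4, MSB first):
  row 0 [0000]: (((0 XOR NOT 0) IMPLIES (0 AND 0)) XOR 0) -> 0
  row 1 [0001]: (((1 XOR NOT 1) IMPLIES (1 AND 0)) XOR 0) -> 0
  row 2 [0010]: (((0 XOR NOT 0) IMPLIES (0 AND 1)) XOR 0) -> 0
  row 3 [0011]: (((1 XOR NOT 1) IMPLIES (1 AND 1)) XOR 0) -> 1
  row 4 [0100]: (((0 XOR NOT 0) IMPLIES (0 AND 0)) XOR 1) -> 1
  row 5 [0101]: (((1 XOR NOT 1) IMPLIES (1 AND 0)) XOR 1) -> 1
  row 6 [0110]: (((0 XOR NOT 0) IMPLIES (0 AND 1)) XOR 1) -> 1
  row 7 [0111]: (((1 XOR NOT 1) IMPLIES (1 AND 1)) XOR 1) -> 0
  row 8 [1000]: (((0 XOR NOT 0) IMPLIES (0 AND 0)) XOR 0) -> 0
  row 9 [1001]: (((1 XOR NOT 1) IMPLIES (1 AND 0)) XOR 0) -> 0
  row 10 [1010]: (((0 XOR NOT 0) IMPLIES (0 AND 1)) XOR 0) -> 0
  row 11 [1011]: (((1 XOR NOT 1) IMPLIES (1 AND 1)) XOR 0) -> 1
  row 12 [1100]: (((0 XOR NOT 0) IMPLIES (0 AND 0)) XOR 1) -> 1
  row 13 [1101]: (((1 XOR NOT 1) IMPLIES (1 AND 0)) XOR 1) -> 1
  row 14 [1110]: (((0 XOR NOT 0) IMPLIES (0 AND 1)) XOR 1) -> 1
  row 15 [1111]: (((1 XOR NOT 1) IMPLIES (1 AND 1)) XOR 1) -> 0
Full result column, 4 rows per line (P1,P2 fixed per line; P3,P4 runs 00..11 left to right):
  rows 0-3 [P1,P2=00]: 0001  = hex 1
  rows 4-7 [P1,P2=01]: 1110  = hex E
  rows 8-11 [P1,P2=10]: 0001  = hex 1
  rows 12-15 [P1,P2=11]: 1110  = hex E
Output column (row 0 .. row 15) = 0001111000011110
Output column grouped in 4s = 0001 1110 0001 1110 = 0x1E1E
Convert to decimal digit by digit (value = value*16 + digit):
  1 -> 1
  1*16 + 14 (E) = 30
  30*16 + 1 = 481
  481*16 + 14 (E) = 7710
Decimal = 7710

7710


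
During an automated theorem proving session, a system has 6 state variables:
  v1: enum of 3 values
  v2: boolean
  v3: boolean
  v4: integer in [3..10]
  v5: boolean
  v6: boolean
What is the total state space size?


State space = product of domain sizes of all variables.
Domain sizes:
  v1 (enum of 3 values): 3
  v2 (boolean): 2
  v3 (boolean): 2
  v4 (integer in [3..10]): 8
  v5 (boolean): 2
  v6 (boolean): 2
Product = 3 * 2 * 2 * 8 * 2 * 2 = 384

384


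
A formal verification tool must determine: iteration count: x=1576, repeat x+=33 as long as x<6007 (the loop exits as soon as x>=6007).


Step 1: x goes from 1576 toward 6007 by 33; the body runs while x<6007, so iterations = ceil((bound-start)/step)
Step 2: Distance=4431
Step 3: ceil(4431/33)=135

135


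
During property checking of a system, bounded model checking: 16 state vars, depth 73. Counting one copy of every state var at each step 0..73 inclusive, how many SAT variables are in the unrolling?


BMC unrolls to depth k, creating one copy of each state var for steps 0..k.
Step count = 73 + 1 = 74 (steps 0 through 73)
Vars per step = 16
Total = 16 * 74 = 1184

1184


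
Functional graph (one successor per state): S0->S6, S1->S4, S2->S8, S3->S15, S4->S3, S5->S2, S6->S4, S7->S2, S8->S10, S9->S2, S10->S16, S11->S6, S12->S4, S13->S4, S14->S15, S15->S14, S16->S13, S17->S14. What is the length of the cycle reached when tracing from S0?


Trace from S0 until a state repeats:
  S0 -> S6 -> S4 -> S3 -> S15 -> S14 -> S15
S15 first seen at step 4, revisited at step 6.
Cycle length = 6 - 4 = 2

2


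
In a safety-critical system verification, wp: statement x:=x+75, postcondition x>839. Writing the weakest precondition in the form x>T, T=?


Formula: wp(x:=E, P) = P[E/x] (substitute E for x in postcondition)
Step 1: Postcondition: x>839
Step 2: Substitute x+75 for x: x+75>839
Step 3: Solve for x: x > 839-75 = 764

764


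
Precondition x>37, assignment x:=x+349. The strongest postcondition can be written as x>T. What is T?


Formula: sp(P, x:=E) = exists old_x. (x = E[old_x/x]) AND P[old_x/x] (old_x is the value of x before the assignment; eliminate old_x by solving x = E[old_x/x] for old_x)
Step 1: Precondition P: x>37, i.e. old_x > 37
Step 2: Assignment gives x = old_x + 349, so old_x = x - 349
Step 3: Substitute into P: x - 349 > 37
Step 4: Simplify: x > 37+349 = 386

386


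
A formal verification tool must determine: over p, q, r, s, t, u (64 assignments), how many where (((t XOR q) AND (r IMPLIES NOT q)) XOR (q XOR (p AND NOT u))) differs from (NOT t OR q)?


F1 = (((t XOR q) AND (r IMPLIES NOT q)) XOR (q XOR (p AND NOT u)))
F2 = (NOT t OR q)
Evaluate both on each of 64 rows (bits = p,q,r,s,t,u):
  row 0 [000000]: F1=0 F2=1 (differ) -> 1
  row 1 [000001]: F1=0 F2=1 (differ) -> 1
  row 2 [000010]: F1=1 F2=0 (differ) -> 1
  row 3 [000011]: F1=1 F2=0 (differ) -> 1
  row 4 [000100]: F1=0 F2=1 (differ) -> 1
  (every remaining row is evaluated the same way; all 64 results are listed next)
Full result column, 8 rows per line (p,q,r fixed per line; s,t,u runs 000..111 left to right):
  rows 0-7 [p,q,r=000]: 11111111  (ones: 8)
  rows 8-15 [p,q,r=001]: 11111111  (ones: 8)
  rows 16-23 [p,q,r=010]: 11001100  (ones: 4)
  rows 24-31 [p,q,r=011]: 00000000  (ones: 0)
  rows 32-39 [p,q,r=100]: 01010101  (ones: 4)
  rows 40-47 [p,q,r=101]: 01010101  (ones: 4)
  rows 48-55 [p,q,r=110]: 01100110  (ones: 4)
  rows 56-63 [p,q,r=111]: 10101010  (ones: 4)
Disagreements = 8+8+4+0+4+4+4+4 = 36

36


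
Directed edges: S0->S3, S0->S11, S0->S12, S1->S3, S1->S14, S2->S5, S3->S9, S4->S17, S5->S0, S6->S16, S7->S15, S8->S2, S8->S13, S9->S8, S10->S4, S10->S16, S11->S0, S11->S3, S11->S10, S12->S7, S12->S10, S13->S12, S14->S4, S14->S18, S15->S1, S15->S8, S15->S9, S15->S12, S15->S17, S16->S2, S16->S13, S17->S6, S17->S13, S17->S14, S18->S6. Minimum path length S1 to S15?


BFS layer-by-layer from S1:
  dist 0: {S1}
  dist 1: {S3, S14}
  dist 2: {S4, S9, S18}
  dist 3: {S6, S8, S17}
  dist 4: {S2, S13, S16}
  dist 5: {S5, S12}
  dist 6: {S0, S7, S10}
  dist 7: {S11, S15}
  -> S15 reached at distance 7
Shortest path length = 7

7


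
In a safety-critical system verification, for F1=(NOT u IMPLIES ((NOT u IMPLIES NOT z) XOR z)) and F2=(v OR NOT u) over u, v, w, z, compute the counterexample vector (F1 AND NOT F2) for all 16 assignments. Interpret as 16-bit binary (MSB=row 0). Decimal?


F1 = (NOT u IMPLIES ((NOT u IMPLIES NOT z) XOR z))
F2 = (v OR NOT u)
Counterexample to F1=>F2 is where F1=1 and F2=0.
Evaluate each row (bits = u,v,w,z, MSB first):
  row 0 [0000]: F1=1 F2=1 -> F1&~F2 -> 0
  row 1 [0001]: F1=1 F2=1 -> F1&~F2 -> 0
  row 2 [0010]: F1=1 F2=1 -> F1&~F2 -> 0
  row 3 [0011]: F1=1 F2=1 -> F1&~F2 -> 0
  row 4 [0100]: F1=1 F2=1 -> F1&~F2 -> 0
  row 5 [0101]: F1=1 F2=1 -> F1&~F2 -> 0
  row 6 [0110]: F1=1 F2=1 -> F1&~F2 -> 0
  row 7 [0111]: F1=1 F2=1 -> F1&~F2 -> 0
  row 8 [1000]: F1=1 F2=0 -> F1&~F2 -> 1
  row 9 [1001]: F1=1 F2=0 -> F1&~F2 -> 1
  row 10 [1010]: F1=1 F2=0 -> F1&~F2 -> 1
  row 11 [1011]: F1=1 F2=0 -> F1&~F2 -> 1
  row 12 [1100]: F1=1 F2=1 -> F1&~F2 -> 0
  row 13 [1101]: F1=1 F2=1 -> F1&~F2 -> 0
  row 14 [1110]: F1=1 F2=1 -> F1&~F2 -> 0
  row 15 [1111]: F1=1 F2=1 -> F1&~F2 -> 0
Full result column, 4 rows per line (u,v fixed per line; w,z runs 00..11 left to right):
  rows 0-3 [u,v=00]: 0000  = hex 0
  rows 4-7 [u,v=01]: 0000  = hex 0
  rows 8-11 [u,v=10]: 1111  = hex F
  rows 12-15 [u,v=11]: 0000  = hex 0
Counterexample vector (row 0 .. row 15) = 0000000011110000
Output column grouped in 4s = 0000 0000 1111 0000 = 0x00F0
Convert to decimal digit by digit (value = value*16 + digit):
  0 -> 0
  0*16 + 0 = 0
  0*16 + 15 (F) = 15
  15*16 + 0 = 240
Decimal = 240

240


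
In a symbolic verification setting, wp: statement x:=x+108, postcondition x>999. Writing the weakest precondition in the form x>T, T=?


Formula: wp(x:=E, P) = P[E/x] (substitute E for x in postcondition)
Step 1: Postcondition: x>999
Step 2: Substitute x+108 for x: x+108>999
Step 3: Solve for x: x > 999-108 = 891

891


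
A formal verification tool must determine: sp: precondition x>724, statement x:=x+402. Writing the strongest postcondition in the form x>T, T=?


Formula: sp(P, x:=E) = exists old_x. (x = E[old_x/x]) AND P[old_x/x] (old_x is the value of x before the assignment; eliminate old_x by solving x = E[old_x/x] for old_x)
Step 1: Precondition P: x>724, i.e. old_x > 724
Step 2: Assignment gives x = old_x + 402, so old_x = x - 402
Step 3: Substitute into P: x - 402 > 724
Step 4: Simplify: x > 724+402 = 1126

1126


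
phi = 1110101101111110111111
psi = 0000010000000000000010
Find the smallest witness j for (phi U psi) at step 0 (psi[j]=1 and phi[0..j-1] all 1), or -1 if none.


(phi U psi) at 0: need smallest j with psi[j]=1 and phi[i]=1 for all i in [0,j).
Scan from step 0:
  step 0: phi=1, psi=0 -> continue
  step 1: phi=1, psi=0 -> continue
  step 2: phi=1, psi=0 -> continue
  step 3: phi=0 -> phi-prefix broken from here
  step 5: psi=1 but phi already failed -> not a witness
  step 20: psi=1 but phi already failed -> not a witness
  end of trace: no witness -> -1
Witness step = -1

-1


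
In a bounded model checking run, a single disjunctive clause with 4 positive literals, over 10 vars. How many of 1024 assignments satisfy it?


Step 1: Total=2^10=1024
Step 2: Unsat when all 4 false: 2^6=64
Step 3: Sat=1024-64=960

960


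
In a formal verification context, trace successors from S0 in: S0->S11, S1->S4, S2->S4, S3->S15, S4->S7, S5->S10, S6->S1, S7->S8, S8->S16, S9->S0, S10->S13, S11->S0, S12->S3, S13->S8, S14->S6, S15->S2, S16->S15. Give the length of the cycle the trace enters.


Trace from S0 until a state repeats:
  S0 -> S11 -> S0
S0 first seen at step 0, revisited at step 2.
Cycle length = 2 - 0 = 2

2


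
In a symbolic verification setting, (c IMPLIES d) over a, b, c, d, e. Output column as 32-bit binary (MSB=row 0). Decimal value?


Formula: (c IMPLIES d) over a, b, c, d, e (32 rows)
Evaluate each row (bits = a,b,c,d,e, MSB first):
  row 0 [00000]: (0 IMPLIES 0) -> 1
  row 1 [00001]: (0 IMPLIES 0) -> 1
  row 2 [00010]: (0 IMPLIES 1) -> 1
  row 3 [00011]: (0 IMPLIES 1) -> 1
  row 4 [00100]: (1 IMPLIES 0) -> 0
  row 5 [00101]: (1 IMPLIES 0) -> 0
  row 6 [00110]: (1 IMPLIES 1) -> 1
  row 7 [00111]: (1 IMPLIES 1) -> 1
  row 8 [01000]: (0 IMPLIES 0) -> 1
  row 9 [01001]: (0 IMPLIES 0) -> 1
  row 10 [01010]: (0 IMPLIES 1) -> 1
  row 11 [01011]: (0 IMPLIES 1) -> 1
  row 12 [01100]: (1 IMPLIES 0) -> 0
  row 13 [01101]: (1 IMPLIES 0) -> 0
  row 14 [01110]: (1 IMPLIES 1) -> 1
  row 15 [01111]: (1 IMPLIES 1) -> 1
  row 16 [10000]: (0 IMPLIES 0) -> 1
  row 17 [10001]: (0 IMPLIES 0) -> 1
  row 18 [10010]: (0 IMPLIES 1) -> 1
  row 19 [10011]: (0 IMPLIES 1) -> 1
  row 20 [10100]: (1 IMPLIES 0) -> 0
  row 21 [10101]: (1 IMPLIES 0) -> 0
  row 22 [10110]: (1 IMPLIES 1) -> 1
  row 23 [10111]: (1 IMPLIES 1) -> 1
  row 24 [11000]: (0 IMPLIES 0) -> 1
  row 25 [11001]: (0 IMPLIES 0) -> 1
  row 26 [11010]: (0 IMPLIES 1) -> 1
  row 27 [11011]: (0 IMPLIES 1) -> 1
  row 28 [11100]: (1 IMPLIES 0) -> 0
  row 29 [11101]: (1 IMPLIES 0) -> 0
  row 30 [11110]: (1 IMPLIES 1) -> 1
  row 31 [11111]: (1 IMPLIES 1) -> 1
Full result column, 4 rows per line (a,b,c fixed per line; d,e runs 00..11 left to right):
  rows 0-3 [a,b,c=000]: 1111  = hex F
  rows 4-7 [a,b,c=001]: 0011  = hex 3
  rows 8-11 [a,b,c=010]: 1111  = hex F
  rows 12-15 [a,b,c=011]: 0011  = hex 3
  rows 16-19 [a,b,c=100]: 1111  = hex F
  rows 20-23 [a,b,c=101]: 0011  = hex 3
  rows 24-27 [a,b,c=110]: 1111  = hex F
  rows 28-31 [a,b,c=111]: 0011  = hex 3
Output column (row 0 .. row 31) = 11110011111100111111001111110011
Output column grouped in 4s = 1111 0011 1111 0011 1111 0011 1111 0011 = 0xF3F3F3F3
Convert to decimal digit by digit (value = value*16 + digit):
  F -> 15
  15*16 + 3 = 243
  243*16 + 15 (F) = 3903
  3903*16 + 3 = 62451
  62451*16 + 15 (F) = 999231
  999231*16 + 3 = 15987699
  15987699*16 + 15 (F) = 255803199
  255803199*16 + 3 = 4092851187
Decimal = 4092851187

4092851187


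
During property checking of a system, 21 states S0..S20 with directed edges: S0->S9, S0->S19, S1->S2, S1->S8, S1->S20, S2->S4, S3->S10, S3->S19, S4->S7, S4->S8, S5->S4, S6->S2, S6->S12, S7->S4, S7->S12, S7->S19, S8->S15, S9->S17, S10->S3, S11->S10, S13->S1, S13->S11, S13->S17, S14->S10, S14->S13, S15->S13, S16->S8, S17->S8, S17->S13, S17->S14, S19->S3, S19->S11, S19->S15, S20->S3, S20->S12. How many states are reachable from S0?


BFS from S0:
  layer 0: {S0}
  layer 1: {S9, S19}
  layer 2: {S3, S11, S15, S17}
  layer 3: {S8, S10, S13, S14}
  layer 4: {S1}
  layer 5: {S2, S20}
  layer 6: {S4, S12}
  layer 7: {S7}
Reachable set: {S0, S1, S2, S3, S4, S7, S8, S9, S10, S11, S12, S13, S14, S15, S17, S19, S20}
Count = 17

17


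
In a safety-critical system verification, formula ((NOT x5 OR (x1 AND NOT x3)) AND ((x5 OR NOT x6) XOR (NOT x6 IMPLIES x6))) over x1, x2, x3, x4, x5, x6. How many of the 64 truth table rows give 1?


Formula: ((NOT x5 OR (x1 AND NOT x3)) AND ((x5 OR NOT x6) XOR (NOT x6 IMPLIES x6))) over 6 vars (64 rows)
Evaluate each row (x1, x2, x3, x4, x5, x6 as bits, MSB first):
  row 0 [000000]: ((NOT 0 OR (0 AND NOT 0)) AND ((0 OR NOT 0) XOR (NOT 0 IMPLIES 0))) -> 1
  row 1 [000001]: ((NOT 0 OR (0 AND NOT 0)) AND ((0 OR NOT 1) XOR (NOT 1 IMPLIES 1))) -> 1
  row 2 [000010]: ((NOT 1 OR (0 AND NOT 0)) AND ((1 OR NOT 0) XOR (NOT 0 IMPLIES 0))) -> 0
  row 3 [000011]: ((NOT 1 OR (0 AND NOT 0)) AND ((1 OR NOT 1) XOR (NOT 1 IMPLIES 1))) -> 0
  row 4 [000100]: ((NOT 0 OR (0 AND NOT 0)) AND ((0 OR NOT 0) XOR (NOT 0 IMPLIES 0))) -> 1
  (every remaining row is evaluated the same way; all 64 results are listed next)
Full result column, 8 rows per line (x1,x2,x3 fixed per line; x4,x5,x6 runs 000..111 left to right):
  rows 0-7 [x1,x2,x3=000]: 11001100  (ones: 4)
  rows 8-15 [x1,x2,x3=001]: 11001100  (ones: 4)
  rows 16-23 [x1,x2,x3=010]: 11001100  (ones: 4)
  rows 24-31 [x1,x2,x3=011]: 11001100  (ones: 4)
  rows 32-39 [x1,x2,x3=100]: 11101110  (ones: 6)
  rows 40-47 [x1,x2,x3=101]: 11001100  (ones: 4)
  rows 48-55 [x1,x2,x3=110]: 11101110  (ones: 6)
  rows 56-63 [x1,x2,x3=111]: 11001100  (ones: 4)
Count of 1-rows = 4+4+4+4+6+4+6+4 = 36

36


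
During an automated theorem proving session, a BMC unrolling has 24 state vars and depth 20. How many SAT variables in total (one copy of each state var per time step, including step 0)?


BMC unrolls to depth k, creating one copy of each state var for steps 0..k.
Step count = 20 + 1 = 21 (steps 0 through 20)
Vars per step = 24
Total = 24 * 21 = 504

504


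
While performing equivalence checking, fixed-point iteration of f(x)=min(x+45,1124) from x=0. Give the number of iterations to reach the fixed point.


Step 1: x=0, cap=1124, increment=45
Step 2: x grows by 45 each step until capped at 1124; fixed point is x=1124
Step 3: iterations = ceil(1124/45) = 25

25


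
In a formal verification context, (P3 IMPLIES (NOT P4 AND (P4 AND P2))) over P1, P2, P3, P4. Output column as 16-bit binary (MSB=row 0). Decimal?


Formula: (P3 IMPLIES (NOT P4 AND (P4 AND P2))) over P1, P2, P3, P4 (16 rows)
Evaluate each row (bits = P1,P2,P3,P4, MSB first):
  row 0 [0000]: (0 IMPLIES (NOT 0 AND (0 AND 0))) -> 1
  row 1 [0001]: (0 IMPLIES (NOT 1 AND (1 AND 0))) -> 1
  row 2 [0010]: (1 IMPLIES (NOT 0 AND (0 AND 0))) -> 0
  row 3 [0011]: (1 IMPLIES (NOT 1 AND (1 AND 0))) -> 0
  row 4 [0100]: (0 IMPLIES (NOT 0 AND (0 AND 1))) -> 1
  row 5 [0101]: (0 IMPLIES (NOT 1 AND (1 AND 1))) -> 1
  row 6 [0110]: (1 IMPLIES (NOT 0 AND (0 AND 1))) -> 0
  row 7 [0111]: (1 IMPLIES (NOT 1 AND (1 AND 1))) -> 0
  row 8 [1000]: (0 IMPLIES (NOT 0 AND (0 AND 0))) -> 1
  row 9 [1001]: (0 IMPLIES (NOT 1 AND (1 AND 0))) -> 1
  row 10 [1010]: (1 IMPLIES (NOT 0 AND (0 AND 0))) -> 0
  row 11 [1011]: (1 IMPLIES (NOT 1 AND (1 AND 0))) -> 0
  row 12 [1100]: (0 IMPLIES (NOT 0 AND (0 AND 1))) -> 1
  row 13 [1101]: (0 IMPLIES (NOT 1 AND (1 AND 1))) -> 1
  row 14 [1110]: (1 IMPLIES (NOT 0 AND (0 AND 1))) -> 0
  row 15 [1111]: (1 IMPLIES (NOT 1 AND (1 AND 1))) -> 0
Full result column, 4 rows per line (P1,P2 fixed per line; P3,P4 runs 00..11 left to right):
  rows 0-3 [P1,P2=00]: 1100  = hex C
  rows 4-7 [P1,P2=01]: 1100  = hex C
  rows 8-11 [P1,P2=10]: 1100  = hex C
  rows 12-15 [P1,P2=11]: 1100  = hex C
Output column (row 0 .. row 15) = 1100110011001100
Output column grouped in 4s = 1100 1100 1100 1100 = 0xCCCC
Convert to decimal digit by digit (value = value*16 + digit):
  C -> 12
  12*16 + 12 (C) = 204
  204*16 + 12 (C) = 3276
  3276*16 + 12 (C) = 52428
Decimal = 52428

52428


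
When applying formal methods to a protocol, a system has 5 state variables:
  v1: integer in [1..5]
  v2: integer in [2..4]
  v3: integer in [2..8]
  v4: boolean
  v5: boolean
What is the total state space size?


State space = product of domain sizes of all variables.
Domain sizes:
  v1 (integer in [1..5]): 5
  v2 (integer in [2..4]): 3
  v3 (integer in [2..8]): 7
  v4 (boolean): 2
  v5 (boolean): 2
Product = 5 * 3 * 7 * 2 * 2 = 420

420


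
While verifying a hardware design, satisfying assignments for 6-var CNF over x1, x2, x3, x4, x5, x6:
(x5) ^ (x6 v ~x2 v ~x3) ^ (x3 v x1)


CNF with 3 clauses over 6 vars (64 assignments).
An assignment satisfies CNF iff every clause has >=1 true literal.
Check each row (bits = x1,x2,x3,x4,x5,x6; clause T/F shown):
  row 0 [000000]: clauses=FTF -> 0
  row 1 [000001]: clauses=FTF -> 0
  row 2 [000010]: clauses=TTF -> 0
  row 3 [000011]: clauses=TTF -> 0
  row 4 [000100]: clauses=FTF -> 0
  (every remaining row is evaluated the same way; all 64 results are listed next)
Full result column, 8 rows per line (x1,x2,x3 fixed per line; x4,x5,x6 runs 000..111 left to right):
  rows 0-7 [x1,x2,x3=000]: 00000000  (ones: 0)
  rows 8-15 [x1,x2,x3=001]: 00110011  (ones: 4)
  rows 16-23 [x1,x2,x3=010]: 00000000  (ones: 0)
  rows 24-31 [x1,x2,x3=011]: 00010001  (ones: 2)
  rows 32-39 [x1,x2,x3=100]: 00110011  (ones: 4)
  rows 40-47 [x1,x2,x3=101]: 00110011  (ones: 4)
  rows 48-55 [x1,x2,x3=110]: 00110011  (ones: 4)
  rows 56-63 [x1,x2,x3=111]: 00010001  (ones: 2)
Satisfying assignments = 0+4+0+2+4+4+4+2 = 20

20


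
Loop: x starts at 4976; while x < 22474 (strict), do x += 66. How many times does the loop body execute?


Step 1: x goes from 4976 toward 22474 by 66; the body runs while x<22474, so iterations = ceil((bound-start)/step)
Step 2: Distance=17498
Step 3: ceil(17498/66)=266

266


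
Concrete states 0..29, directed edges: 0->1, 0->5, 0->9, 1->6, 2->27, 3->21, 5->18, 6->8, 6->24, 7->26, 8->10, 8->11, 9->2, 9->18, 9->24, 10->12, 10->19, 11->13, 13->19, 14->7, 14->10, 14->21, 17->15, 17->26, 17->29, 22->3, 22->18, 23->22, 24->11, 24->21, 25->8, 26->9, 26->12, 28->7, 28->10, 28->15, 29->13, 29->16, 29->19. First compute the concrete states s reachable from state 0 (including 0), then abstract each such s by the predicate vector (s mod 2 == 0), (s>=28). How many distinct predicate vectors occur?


BFS from 0:
Concrete reachable: {0, 1, 2, 5, 6, 8, 9, 10, 11, 12, 13, 18, 19, 21, 24, 27}
Abstract via predicates (s mod 2 == 0), (s>=28):
  (0,0) <- {1, 5, 9, 11, 13, 19, 21, 27}
  (1,0) <- {0, 2, 6, 8, 10, 12, 18, 24}
Distinct abstract states = 2

2


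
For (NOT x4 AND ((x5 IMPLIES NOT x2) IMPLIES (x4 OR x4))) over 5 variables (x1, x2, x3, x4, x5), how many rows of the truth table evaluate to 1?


Formula: (NOT x4 AND ((x5 IMPLIES NOT x2) IMPLIES (x4 OR x4))) over 5 vars (32 rows)
Evaluate each row (x1, x2, x3, x4, x5 as bits, MSB first):
  row 0 [00000]: (NOT 0 AND ((0 IMPLIES NOT 0) IMPLIES (0 OR 0))) -> 0
  row 1 [00001]: (NOT 0 AND ((1 IMPLIES NOT 0) IMPLIES (0 OR 0))) -> 0
  row 2 [00010]: (NOT 1 AND ((0 IMPLIES NOT 0) IMPLIES (1 OR 1))) -> 0
  row 3 [00011]: (NOT 1 AND ((1 IMPLIES NOT 0) IMPLIES (1 OR 1))) -> 0
  row 4 [00100]: (NOT 0 AND ((0 IMPLIES NOT 0) IMPLIES (0 OR 0))) -> 0
  row 5 [00101]: (NOT 0 AND ((1 IMPLIES NOT 0) IMPLIES (0 OR 0))) -> 0
  row 6 [00110]: (NOT 1 AND ((0 IMPLIES NOT 0) IMPLIES (1 OR 1))) -> 0
  row 7 [00111]: (NOT 1 AND ((1 IMPLIES NOT 0) IMPLIES (1 OR 1))) -> 0
  row 8 [01000]: (NOT 0 AND ((0 IMPLIES NOT 1) IMPLIES (0 OR 0))) -> 0
  row 9 [01001]: (NOT 0 AND ((1 IMPLIES NOT 1) IMPLIES (0 OR 0))) -> 1
  row 10 [01010]: (NOT 1 AND ((0 IMPLIES NOT 1) IMPLIES (1 OR 1))) -> 0
  row 11 [01011]: (NOT 1 AND ((1 IMPLIES NOT 1) IMPLIES (1 OR 1))) -> 0
  row 12 [01100]: (NOT 0 AND ((0 IMPLIES NOT 1) IMPLIES (0 OR 0))) -> 0
  row 13 [01101]: (NOT 0 AND ((1 IMPLIES NOT 1) IMPLIES (0 OR 0))) -> 1
  row 14 [01110]: (NOT 1 AND ((0 IMPLIES NOT 1) IMPLIES (1 OR 1))) -> 0
  row 15 [01111]: (NOT 1 AND ((1 IMPLIES NOT 1) IMPLIES (1 OR 1))) -> 0
  row 16 [10000]: (NOT 0 AND ((0 IMPLIES NOT 0) IMPLIES (0 OR 0))) -> 0
  row 17 [10001]: (NOT 0 AND ((1 IMPLIES NOT 0) IMPLIES (0 OR 0))) -> 0
  row 18 [10010]: (NOT 1 AND ((0 IMPLIES NOT 0) IMPLIES (1 OR 1))) -> 0
  row 19 [10011]: (NOT 1 AND ((1 IMPLIES NOT 0) IMPLIES (1 OR 1))) -> 0
  row 20 [10100]: (NOT 0 AND ((0 IMPLIES NOT 0) IMPLIES (0 OR 0))) -> 0
  row 21 [10101]: (NOT 0 AND ((1 IMPLIES NOT 0) IMPLIES (0 OR 0))) -> 0
  row 22 [10110]: (NOT 1 AND ((0 IMPLIES NOT 0) IMPLIES (1 OR 1))) -> 0
  row 23 [10111]: (NOT 1 AND ((1 IMPLIES NOT 0) IMPLIES (1 OR 1))) -> 0
  row 24 [11000]: (NOT 0 AND ((0 IMPLIES NOT 1) IMPLIES (0 OR 0))) -> 0
  row 25 [11001]: (NOT 0 AND ((1 IMPLIES NOT 1) IMPLIES (0 OR 0))) -> 1
  row 26 [11010]: (NOT 1 AND ((0 IMPLIES NOT 1) IMPLIES (1 OR 1))) -> 0
  row 27 [11011]: (NOT 1 AND ((1 IMPLIES NOT 1) IMPLIES (1 OR 1))) -> 0
  row 28 [11100]: (NOT 0 AND ((0 IMPLIES NOT 1) IMPLIES (0 OR 0))) -> 0
  row 29 [11101]: (NOT 0 AND ((1 IMPLIES NOT 1) IMPLIES (0 OR 0))) -> 1
  row 30 [11110]: (NOT 1 AND ((0 IMPLIES NOT 1) IMPLIES (1 OR 1))) -> 0
  row 31 [11111]: (NOT 1 AND ((1 IMPLIES NOT 1) IMPLIES (1 OR 1))) -> 0
Full result column, 8 rows per line (x1,x2 fixed per line; x3,x4,x5 runs 000..111 left to right):
  rows 0-7 [x1,x2=00]: 00000000  (ones: 0)
  rows 8-15 [x1,x2=01]: 01000100  (ones: 2)
  rows 16-23 [x1,x2=10]: 00000000  (ones: 0)
  rows 24-31 [x1,x2=11]: 01000100  (ones: 2)
Count of 1-rows = 0+2+0+2 = 4

4


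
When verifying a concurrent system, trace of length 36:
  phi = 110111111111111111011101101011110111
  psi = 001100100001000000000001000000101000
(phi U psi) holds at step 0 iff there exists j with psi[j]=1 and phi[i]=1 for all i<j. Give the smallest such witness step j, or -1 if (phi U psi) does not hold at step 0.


(phi U psi) at 0: need smallest j with psi[j]=1 and phi[i]=1 for all i in [0,j).
Scan from step 0:
  step 0: phi=1, psi=0 -> continue
  step 1: phi=1, psi=0 -> continue
  step 2: psi=1 and phi held for [0,2) -> witness found
Witness step = 2

2


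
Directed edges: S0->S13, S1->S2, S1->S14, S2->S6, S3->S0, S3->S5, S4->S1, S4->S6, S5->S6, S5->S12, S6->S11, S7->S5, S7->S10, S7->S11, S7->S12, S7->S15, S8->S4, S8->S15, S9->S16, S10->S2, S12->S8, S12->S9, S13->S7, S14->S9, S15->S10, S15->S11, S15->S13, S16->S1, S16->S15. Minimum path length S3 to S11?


BFS layer-by-layer from S3:
  dist 0: {S3}
  dist 1: {S0, S5}
  dist 2: {S6, S12, S13}
  dist 3: {S7, S8, S9, S11}
  -> S11 reached at distance 3
Shortest path length = 3

3


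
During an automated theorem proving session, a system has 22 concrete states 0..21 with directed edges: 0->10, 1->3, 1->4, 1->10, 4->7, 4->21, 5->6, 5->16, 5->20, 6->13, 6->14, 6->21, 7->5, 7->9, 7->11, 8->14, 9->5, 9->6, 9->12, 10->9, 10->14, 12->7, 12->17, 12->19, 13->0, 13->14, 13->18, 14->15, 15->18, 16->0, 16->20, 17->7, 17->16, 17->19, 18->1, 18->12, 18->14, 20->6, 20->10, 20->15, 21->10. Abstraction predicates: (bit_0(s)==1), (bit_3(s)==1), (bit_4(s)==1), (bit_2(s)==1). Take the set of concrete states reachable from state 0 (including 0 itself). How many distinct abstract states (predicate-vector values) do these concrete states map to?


BFS from 0:
Concrete reachable: {0, 1, 3, 4, 5, 6, 7, 9, 10, 11, 12, 13, 14, 15, 16, 17, 18, 19, 20, 21}
Abstract via predicates (bit_0(s)==1), (bit_3(s)==1), (bit_4(s)==1), (bit_2(s)==1):
  (0,0,0,0) <- {0}
  (0,0,0,1) <- {4, 6}
  (0,0,1,0) <- {16, 18}
  (0,0,1,1) <- {20}
  (0,1,0,0) <- {10}
  (0,1,0,1) <- {12, 14}
  (1,0,0,0) <- {1, 3}
  (1,0,0,1) <- {5, 7}
  (1,0,1,0) <- {17, 19}
  (1,0,1,1) <- {21}
  (1,1,0,0) <- {9, 11}
  (1,1,0,1) <- {13, 15}
Distinct abstract states = 12

12


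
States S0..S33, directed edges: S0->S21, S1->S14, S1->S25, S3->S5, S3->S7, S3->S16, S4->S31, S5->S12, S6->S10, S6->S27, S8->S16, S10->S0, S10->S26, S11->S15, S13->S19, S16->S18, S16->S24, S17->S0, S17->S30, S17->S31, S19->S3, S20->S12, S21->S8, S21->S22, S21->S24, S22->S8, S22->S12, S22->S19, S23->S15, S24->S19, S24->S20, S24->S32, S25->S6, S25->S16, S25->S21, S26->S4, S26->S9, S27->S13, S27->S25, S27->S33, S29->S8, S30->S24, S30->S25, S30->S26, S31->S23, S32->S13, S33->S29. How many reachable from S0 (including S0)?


BFS from S0:
  layer 0: {S0}
  layer 1: {S21}
  layer 2: {S8, S22, S24}
  layer 3: {S12, S16, S19, S20, S32}
  layer 4: {S3, S13, S18}
  layer 5: {S5, S7}
Reachable set: {S0, S3, S5, S7, S8, S12, S13, S16, S18, S19, S20, S21, S22, S24, S32}
Count = 15

15


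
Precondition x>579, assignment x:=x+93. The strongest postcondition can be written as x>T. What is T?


Formula: sp(P, x:=E) = exists old_x. (x = E[old_x/x]) AND P[old_x/x] (old_x is the value of x before the assignment; eliminate old_x by solving x = E[old_x/x] for old_x)
Step 1: Precondition P: x>579, i.e. old_x > 579
Step 2: Assignment gives x = old_x + 93, so old_x = x - 93
Step 3: Substitute into P: x - 93 > 579
Step 4: Simplify: x > 579+93 = 672

672


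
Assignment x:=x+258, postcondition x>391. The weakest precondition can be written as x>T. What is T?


Formula: wp(x:=E, P) = P[E/x] (substitute E for x in postcondition)
Step 1: Postcondition: x>391
Step 2: Substitute x+258 for x: x+258>391
Step 3: Solve for x: x > 391-258 = 133

133


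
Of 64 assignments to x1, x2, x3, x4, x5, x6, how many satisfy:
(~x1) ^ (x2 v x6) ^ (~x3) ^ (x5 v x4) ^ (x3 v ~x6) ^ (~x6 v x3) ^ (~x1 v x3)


CNF with 7 clauses over 6 vars (64 assignments).
An assignment satisfies CNF iff every clause has >=1 true literal.
Check each row (bits = x1,x2,x3,x4,x5,x6; clause T/F shown):
  row 0 [000000]: clauses=TFTFTTT -> 0
  row 1 [000001]: clauses=TTTFFFT -> 0
  row 2 [000010]: clauses=TFTTTTT -> 0
  row 3 [000011]: clauses=TTTTFFT -> 0
  row 4 [000100]: clauses=TFTTTTT -> 0
  (every remaining row is evaluated the same way; all 64 results are listed next)
Full result column, 8 rows per line (x1,x2,x3 fixed per line; x4,x5,x6 runs 000..111 left to right):
  rows 0-7 [x1,x2,x3=000]: 00000000  (ones: 0)
  rows 8-15 [x1,x2,x3=001]: 00000000  (ones: 0)
  rows 16-23 [x1,x2,x3=010]: 00101010  (ones: 3)
  rows 24-31 [x1,x2,x3=011]: 00000000  (ones: 0)
  rows 32-39 [x1,x2,x3=100]: 00000000  (ones: 0)
  rows 40-47 [x1,x2,x3=101]: 00000000  (ones: 0)
  rows 48-55 [x1,x2,x3=110]: 00000000  (ones: 0)
  rows 56-63 [x1,x2,x3=111]: 00000000  (ones: 0)
Satisfying assignments = 0+0+3+0+0+0+0+0 = 3

3


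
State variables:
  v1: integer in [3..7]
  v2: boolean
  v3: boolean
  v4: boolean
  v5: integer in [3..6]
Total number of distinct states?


State space = product of domain sizes of all variables.
Domain sizes:
  v1 (integer in [3..7]): 5
  v2 (boolean): 2
  v3 (boolean): 2
  v4 (boolean): 2
  v5 (integer in [3..6]): 4
Product = 5 * 2 * 2 * 2 * 4 = 160

160


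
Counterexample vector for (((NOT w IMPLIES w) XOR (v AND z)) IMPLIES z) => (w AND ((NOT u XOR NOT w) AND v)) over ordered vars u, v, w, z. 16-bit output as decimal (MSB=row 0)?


F1 = (((NOT w IMPLIES w) XOR (v AND z)) IMPLIES z)
F2 = (w AND ((NOT u XOR NOT w) AND v))
Counterexample to F1=>F2 is where F1=1 and F2=0.
Evaluate each row (bits = u,v,w,z, MSB first):
  row 0 [0000]: F1=1 F2=0 -> F1&~F2 -> 1
  row 1 [0001]: F1=1 F2=0 -> F1&~F2 -> 1
  row 2 [0010]: F1=0 F2=0 -> F1&~F2 -> 0
  row 3 [0011]: F1=1 F2=0 -> F1&~F2 -> 1
  row 4 [0100]: F1=1 F2=0 -> F1&~F2 -> 1
  row 5 [0101]: F1=1 F2=0 -> F1&~F2 -> 1
  row 6 [0110]: F1=0 F2=1 -> F1&~F2 -> 0
  row 7 [0111]: F1=1 F2=1 -> F1&~F2 -> 0
  row 8 [1000]: F1=1 F2=0 -> F1&~F2 -> 1
  row 9 [1001]: F1=1 F2=0 -> F1&~F2 -> 1
  row 10 [1010]: F1=0 F2=0 -> F1&~F2 -> 0
  row 11 [1011]: F1=1 F2=0 -> F1&~F2 -> 1
  row 12 [1100]: F1=1 F2=0 -> F1&~F2 -> 1
  row 13 [1101]: F1=1 F2=0 -> F1&~F2 -> 1
  row 14 [1110]: F1=0 F2=0 -> F1&~F2 -> 0
  row 15 [1111]: F1=1 F2=0 -> F1&~F2 -> 1
Full result column, 4 rows per line (u,v fixed per line; w,z runs 00..11 left to right):
  rows 0-3 [u,v=00]: 1101  = hex D
  rows 4-7 [u,v=01]: 1100  = hex C
  rows 8-11 [u,v=10]: 1101  = hex D
  rows 12-15 [u,v=11]: 1101  = hex D
Counterexample vector (row 0 .. row 15) = 1101110011011101
Output column grouped in 4s = 1101 1100 1101 1101 = 0xDCDD
Convert to decimal digit by digit (value = value*16 + digit):
  D -> 13
  13*16 + 12 (C) = 220
  220*16 + 13 (D) = 3533
  3533*16 + 13 (D) = 56541
Decimal = 56541

56541


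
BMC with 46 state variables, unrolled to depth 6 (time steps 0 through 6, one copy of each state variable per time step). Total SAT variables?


BMC unrolls to depth k, creating one copy of each state var for steps 0..k.
Step count = 6 + 1 = 7 (steps 0 through 6)
Vars per step = 46
Total = 46 * 7 = 322

322


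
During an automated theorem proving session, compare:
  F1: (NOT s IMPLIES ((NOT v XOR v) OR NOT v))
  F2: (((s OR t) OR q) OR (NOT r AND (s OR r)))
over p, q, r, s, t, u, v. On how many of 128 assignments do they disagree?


F1 = (NOT s IMPLIES ((NOT v XOR v) OR NOT v))
F2 = (((s OR t) OR q) OR (NOT r AND (s OR r)))
Evaluate both on each of 128 rows (bits = p,q,r,s,t,u,v):
  row 0 [0000000]: F1=1 F2=0 (differ) -> 1
  row 1 [0000001]: F1=1 F2=0 (differ) -> 1
  row 2 [0000010]: F1=1 F2=0 (differ) -> 1
  row 3 [0000011]: F1=1 F2=0 (differ) -> 1
  row 4 [0000100]: F1=1 F2=1 -> 0
  (every remaining row is evaluated the same way; all 128 results are listed next)
Full result column, 8 rows per line (p,q,r,s fixed per line; t,u,v runs 000..111 left to right):
  rows 0-7 [p,q,r,s=0000]: 11110000  (ones: 4)
  rows 8-15 [p,q,r,s=0001]: 00000000  (ones: 0)
  rows 16-23 [p,q,r,s=0010]: 11110000  (ones: 4)
  rows 24-31 [p,q,r,s=0011]: 00000000  (ones: 0)
  rows 32-39 [p,q,r,s=0100]: 00000000  (ones: 0)
  rows 40-47 [p,q,r,s=0101]: 00000000  (ones: 0)
  rows 48-55 [p,q,r,s=0110]: 00000000  (ones: 0)
  rows 56-63 [p,q,r,s=0111]: 00000000  (ones: 0)
  rows 64-71 [p,q,r,s=1000]: 11110000  (ones: 4)
  rows 72-79 [p,q,r,s=1001]: 00000000  (ones: 0)
  rows 80-87 [p,q,r,s=1010]: 11110000  (ones: 4)
  rows 88-95 [p,q,r,s=1011]: 00000000  (ones: 0)
  rows 96-103 [p,q,r,s=1100]: 00000000  (ones: 0)
  rows 104-111 [p,q,r,s=1101]: 00000000  (ones: 0)
  rows 112-119 [p,q,r,s=1110]: 00000000  (ones: 0)
  rows 120-127 [p,q,r,s=1111]: 00000000  (ones: 0)
Disagreements = 4+0+4+0+0+0+0+0+4+0+4+0+0+0+0+0 = 16

16


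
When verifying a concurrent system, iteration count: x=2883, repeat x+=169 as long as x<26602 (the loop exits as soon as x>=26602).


Step 1: x goes from 2883 toward 26602 by 169; the body runs while x<26602, so iterations = ceil((bound-start)/step)
Step 2: Distance=23719
Step 3: ceil(23719/169)=141

141


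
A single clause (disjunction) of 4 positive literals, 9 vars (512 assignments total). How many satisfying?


Step 1: Total=2^9=512
Step 2: Unsat when all 4 false: 2^5=32
Step 3: Sat=512-32=480

480


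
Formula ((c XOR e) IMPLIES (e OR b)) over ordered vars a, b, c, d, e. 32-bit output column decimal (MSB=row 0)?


Formula: ((c XOR e) IMPLIES (e OR b)) over a, b, c, d, e (32 rows)
Evaluate each row (bits = a,b,c,d,e, MSB first):
  row 0 [00000]: ((0 XOR 0) IMPLIES (0 OR 0)) -> 1
  row 1 [00001]: ((0 XOR 1) IMPLIES (1 OR 0)) -> 1
  row 2 [00010]: ((0 XOR 0) IMPLIES (0 OR 0)) -> 1
  row 3 [00011]: ((0 XOR 1) IMPLIES (1 OR 0)) -> 1
  row 4 [00100]: ((1 XOR 0) IMPLIES (0 OR 0)) -> 0
  row 5 [00101]: ((1 XOR 1) IMPLIES (1 OR 0)) -> 1
  row 6 [00110]: ((1 XOR 0) IMPLIES (0 OR 0)) -> 0
  row 7 [00111]: ((1 XOR 1) IMPLIES (1 OR 0)) -> 1
  row 8 [01000]: ((0 XOR 0) IMPLIES (0 OR 1)) -> 1
  row 9 [01001]: ((0 XOR 1) IMPLIES (1 OR 1)) -> 1
  row 10 [01010]: ((0 XOR 0) IMPLIES (0 OR 1)) -> 1
  row 11 [01011]: ((0 XOR 1) IMPLIES (1 OR 1)) -> 1
  row 12 [01100]: ((1 XOR 0) IMPLIES (0 OR 1)) -> 1
  row 13 [01101]: ((1 XOR 1) IMPLIES (1 OR 1)) -> 1
  row 14 [01110]: ((1 XOR 0) IMPLIES (0 OR 1)) -> 1
  row 15 [01111]: ((1 XOR 1) IMPLIES (1 OR 1)) -> 1
  row 16 [10000]: ((0 XOR 0) IMPLIES (0 OR 0)) -> 1
  row 17 [10001]: ((0 XOR 1) IMPLIES (1 OR 0)) -> 1
  row 18 [10010]: ((0 XOR 0) IMPLIES (0 OR 0)) -> 1
  row 19 [10011]: ((0 XOR 1) IMPLIES (1 OR 0)) -> 1
  row 20 [10100]: ((1 XOR 0) IMPLIES (0 OR 0)) -> 0
  row 21 [10101]: ((1 XOR 1) IMPLIES (1 OR 0)) -> 1
  row 22 [10110]: ((1 XOR 0) IMPLIES (0 OR 0)) -> 0
  row 23 [10111]: ((1 XOR 1) IMPLIES (1 OR 0)) -> 1
  row 24 [11000]: ((0 XOR 0) IMPLIES (0 OR 1)) -> 1
  row 25 [11001]: ((0 XOR 1) IMPLIES (1 OR 1)) -> 1
  row 26 [11010]: ((0 XOR 0) IMPLIES (0 OR 1)) -> 1
  row 27 [11011]: ((0 XOR 1) IMPLIES (1 OR 1)) -> 1
  row 28 [11100]: ((1 XOR 0) IMPLIES (0 OR 1)) -> 1
  row 29 [11101]: ((1 XOR 1) IMPLIES (1 OR 1)) -> 1
  row 30 [11110]: ((1 XOR 0) IMPLIES (0 OR 1)) -> 1
  row 31 [11111]: ((1 XOR 1) IMPLIES (1 OR 1)) -> 1
Full result column, 4 rows per line (a,b,c fixed per line; d,e runs 00..11 left to right):
  rows 0-3 [a,b,c=000]: 1111  = hex F
  rows 4-7 [a,b,c=001]: 0101  = hex 5
  rows 8-11 [a,b,c=010]: 1111  = hex F
  rows 12-15 [a,b,c=011]: 1111  = hex F
  rows 16-19 [a,b,c=100]: 1111  = hex F
  rows 20-23 [a,b,c=101]: 0101  = hex 5
  rows 24-27 [a,b,c=110]: 1111  = hex F
  rows 28-31 [a,b,c=111]: 1111  = hex F
Output column (row 0 .. row 31) = 11110101111111111111010111111111
Output column grouped in 4s = 1111 0101 1111 1111 1111 0101 1111 1111 = 0xF5FFF5FF
Convert to decimal digit by digit (value = value*16 + digit):
  F -> 15
  15*16 + 5 = 245
  245*16 + 15 (F) = 3935
  3935*16 + 15 (F) = 62975
  62975*16 + 15 (F) = 1007615
  1007615*16 + 5 = 16121845
  16121845*16 + 15 (F) = 257949535
  257949535*16 + 15 (F) = 4127192575
Decimal = 4127192575

4127192575


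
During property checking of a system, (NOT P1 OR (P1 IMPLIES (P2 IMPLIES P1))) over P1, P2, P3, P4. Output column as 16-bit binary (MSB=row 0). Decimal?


Formula: (NOT P1 OR (P1 IMPLIES (P2 IMPLIES P1))) over P1, P2, P3, P4 (16 rows)
Evaluate each row (bits = P1,P2,P3,P4, MSB first):
  row 0 [0000]: (NOT 0 OR (0 IMPLIES (0 IMPLIES 0))) -> 1
  row 1 [0001]: (NOT 0 OR (0 IMPLIES (0 IMPLIES 0))) -> 1
  row 2 [0010]: (NOT 0 OR (0 IMPLIES (0 IMPLIES 0))) -> 1
  row 3 [0011]: (NOT 0 OR (0 IMPLIES (0 IMPLIES 0))) -> 1
  row 4 [0100]: (NOT 0 OR (0 IMPLIES (1 IMPLIES 0))) -> 1
  row 5 [0101]: (NOT 0 OR (0 IMPLIES (1 IMPLIES 0))) -> 1
  row 6 [0110]: (NOT 0 OR (0 IMPLIES (1 IMPLIES 0))) -> 1
  row 7 [0111]: (NOT 0 OR (0 IMPLIES (1 IMPLIES 0))) -> 1
  row 8 [1000]: (NOT 1 OR (1 IMPLIES (0 IMPLIES 1))) -> 1
  row 9 [1001]: (NOT 1 OR (1 IMPLIES (0 IMPLIES 1))) -> 1
  row 10 [1010]: (NOT 1 OR (1 IMPLIES (0 IMPLIES 1))) -> 1
  row 11 [1011]: (NOT 1 OR (1 IMPLIES (0 IMPLIES 1))) -> 1
  row 12 [1100]: (NOT 1 OR (1 IMPLIES (1 IMPLIES 1))) -> 1
  row 13 [1101]: (NOT 1 OR (1 IMPLIES (1 IMPLIES 1))) -> 1
  row 14 [1110]: (NOT 1 OR (1 IMPLIES (1 IMPLIES 1))) -> 1
  row 15 [1111]: (NOT 1 OR (1 IMPLIES (1 IMPLIES 1))) -> 1
Full result column, 4 rows per line (P1,P2 fixed per line; P3,P4 runs 00..11 left to right):
  rows 0-3 [P1,P2=00]: 1111  = hex F
  rows 4-7 [P1,P2=01]: 1111  = hex F
  rows 8-11 [P1,P2=10]: 1111  = hex F
  rows 12-15 [P1,P2=11]: 1111  = hex F
Output column (row 0 .. row 15) = 1111111111111111
Output column grouped in 4s = 1111 1111 1111 1111 = 0xFFFF
Convert to decimal digit by digit (value = value*16 + digit):
  F -> 15
  15*16 + 15 (F) = 255
  255*16 + 15 (F) = 4095
  4095*16 + 15 (F) = 65535
Decimal = 65535

65535
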